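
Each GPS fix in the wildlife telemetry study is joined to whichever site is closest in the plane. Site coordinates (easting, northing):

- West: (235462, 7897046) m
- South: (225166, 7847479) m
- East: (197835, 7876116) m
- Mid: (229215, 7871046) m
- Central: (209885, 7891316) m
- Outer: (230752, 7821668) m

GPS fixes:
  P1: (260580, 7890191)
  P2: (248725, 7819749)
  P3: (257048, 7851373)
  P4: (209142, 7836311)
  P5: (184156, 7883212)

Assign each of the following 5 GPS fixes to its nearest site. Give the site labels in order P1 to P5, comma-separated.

West, Outer, South, South, East

P1 → West (d²=677904949.00)
P2 → Outer (d²=326711290.00)
P3 → South (d²=1031625160.00)
P4 → South (d²=381492800.00)
P5 → East (d²=237468257.00)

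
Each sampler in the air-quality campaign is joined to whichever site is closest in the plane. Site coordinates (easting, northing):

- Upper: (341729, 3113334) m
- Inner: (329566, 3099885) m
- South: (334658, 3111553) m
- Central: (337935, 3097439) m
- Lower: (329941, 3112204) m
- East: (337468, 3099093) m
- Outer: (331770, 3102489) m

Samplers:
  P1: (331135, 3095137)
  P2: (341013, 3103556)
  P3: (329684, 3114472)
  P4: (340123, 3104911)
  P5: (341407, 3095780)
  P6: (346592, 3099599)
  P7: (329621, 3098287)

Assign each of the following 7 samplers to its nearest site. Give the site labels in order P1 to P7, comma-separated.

P1 → Inner (d²=25005265.00)
P2 → East (d²=32485394.00)
P3 → Lower (d²=5209873.00)
P4 → East (d²=40898149.00)
P5 → Central (d²=14807065.00)
P6 → Central (d²=79609249.00)
P7 → Inner (d²=2556629.00)

Inner, East, Lower, East, Central, Central, Inner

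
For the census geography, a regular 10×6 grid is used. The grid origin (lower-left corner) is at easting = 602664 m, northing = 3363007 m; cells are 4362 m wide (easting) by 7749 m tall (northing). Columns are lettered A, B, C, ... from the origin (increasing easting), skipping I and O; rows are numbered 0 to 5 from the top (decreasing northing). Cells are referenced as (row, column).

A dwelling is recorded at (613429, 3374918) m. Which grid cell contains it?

(4, C)

Column index: ⌊(613429 − 602664) / 4362⌋ = ⌊2.468⌋ = 2 → column C
Row offset from origin: ⌊(3374918 − 3363007) / 7749⌋ = ⌊1.537⌋ = 1 → row 4 (counted from top)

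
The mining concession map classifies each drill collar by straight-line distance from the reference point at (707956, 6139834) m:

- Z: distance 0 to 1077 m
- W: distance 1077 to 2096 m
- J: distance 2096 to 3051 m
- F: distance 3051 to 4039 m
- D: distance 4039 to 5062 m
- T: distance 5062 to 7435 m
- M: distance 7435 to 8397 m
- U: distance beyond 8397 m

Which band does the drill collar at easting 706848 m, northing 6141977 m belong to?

Distance = √((706848−707956)² + (6141977−6139834)²) = √(1227664.000 + 4592449.000) = 2412.491 m.
2096 ≤ 2412.491 < 3051 → J.

J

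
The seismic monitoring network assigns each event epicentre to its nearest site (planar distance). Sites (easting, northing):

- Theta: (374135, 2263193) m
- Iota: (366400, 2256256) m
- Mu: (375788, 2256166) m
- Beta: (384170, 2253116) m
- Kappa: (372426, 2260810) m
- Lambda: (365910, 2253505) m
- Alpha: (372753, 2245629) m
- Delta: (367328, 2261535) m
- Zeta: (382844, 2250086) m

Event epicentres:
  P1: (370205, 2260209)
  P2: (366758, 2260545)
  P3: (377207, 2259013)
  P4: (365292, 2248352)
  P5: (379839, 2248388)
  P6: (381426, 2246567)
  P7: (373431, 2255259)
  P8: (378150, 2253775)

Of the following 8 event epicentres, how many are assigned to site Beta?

0

P1 → Kappa
P2 → Delta
P3 → Mu
P4 → Lambda
P5 → Zeta
P6 → Zeta
P7 → Mu
P8 → Mu
0 of the 8 go to Beta.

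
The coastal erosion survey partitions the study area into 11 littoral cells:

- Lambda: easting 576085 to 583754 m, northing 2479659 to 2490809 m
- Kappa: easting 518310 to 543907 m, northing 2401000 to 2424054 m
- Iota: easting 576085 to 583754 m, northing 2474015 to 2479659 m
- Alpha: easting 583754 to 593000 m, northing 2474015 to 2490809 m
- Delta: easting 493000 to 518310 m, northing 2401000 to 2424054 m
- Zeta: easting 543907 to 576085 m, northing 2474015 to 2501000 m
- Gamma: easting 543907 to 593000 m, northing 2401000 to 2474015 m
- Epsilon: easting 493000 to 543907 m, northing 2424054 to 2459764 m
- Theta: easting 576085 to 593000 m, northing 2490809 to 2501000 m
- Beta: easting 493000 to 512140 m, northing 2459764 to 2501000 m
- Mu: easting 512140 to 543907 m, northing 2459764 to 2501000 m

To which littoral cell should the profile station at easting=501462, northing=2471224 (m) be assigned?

The point has easting = 501462 and northing = 2471224.
Only Beta satisfies 493000 ≤ easting ≤ 512140 and 2459764 ≤ northing ≤ 2501000.

Beta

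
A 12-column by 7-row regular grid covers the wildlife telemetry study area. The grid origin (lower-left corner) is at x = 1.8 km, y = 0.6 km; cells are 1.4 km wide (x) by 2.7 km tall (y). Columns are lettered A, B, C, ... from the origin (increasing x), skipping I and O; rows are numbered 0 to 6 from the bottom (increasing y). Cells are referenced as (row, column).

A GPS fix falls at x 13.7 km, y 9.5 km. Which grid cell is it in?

Column index: ⌊(13.7 − 1.8) / 1.4⌋ = ⌊8.500⌋ = 8 → column J
Row offset from origin: ⌊(9.5 − 0.6) / 2.7⌋ = ⌊3.296⌋ = 3 → row 3

(3, J)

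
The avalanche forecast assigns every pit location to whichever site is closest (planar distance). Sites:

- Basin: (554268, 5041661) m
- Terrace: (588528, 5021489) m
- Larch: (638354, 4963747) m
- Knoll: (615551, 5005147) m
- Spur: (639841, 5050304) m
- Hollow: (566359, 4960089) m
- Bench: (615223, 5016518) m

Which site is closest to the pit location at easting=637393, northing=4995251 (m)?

Knoll

Squared distances to each site:
Basin: 9063653725.000; Terrace: 3076220869.000; Larch: 993425537.000; Knoll: 575003780.000; Spur: 3036825513.000; Hollow: 6282195400.000; Bench: 943794189.000.
Minimum at Knoll.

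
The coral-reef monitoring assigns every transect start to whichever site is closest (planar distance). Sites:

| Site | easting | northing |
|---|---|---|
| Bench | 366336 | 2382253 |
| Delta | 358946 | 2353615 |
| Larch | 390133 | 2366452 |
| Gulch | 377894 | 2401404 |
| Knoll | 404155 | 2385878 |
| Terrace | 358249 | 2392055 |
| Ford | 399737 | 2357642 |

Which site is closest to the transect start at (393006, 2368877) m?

Squared distances to each site:
Bench: 890206276.000; Delta: 1393012244.000; Larch: 14134754.000; Gulch: 1286378273.000; Knoll: 413334202.000; Terrace: 1745268733.000; Ford: 171531586.000.
Minimum at Larch.

Larch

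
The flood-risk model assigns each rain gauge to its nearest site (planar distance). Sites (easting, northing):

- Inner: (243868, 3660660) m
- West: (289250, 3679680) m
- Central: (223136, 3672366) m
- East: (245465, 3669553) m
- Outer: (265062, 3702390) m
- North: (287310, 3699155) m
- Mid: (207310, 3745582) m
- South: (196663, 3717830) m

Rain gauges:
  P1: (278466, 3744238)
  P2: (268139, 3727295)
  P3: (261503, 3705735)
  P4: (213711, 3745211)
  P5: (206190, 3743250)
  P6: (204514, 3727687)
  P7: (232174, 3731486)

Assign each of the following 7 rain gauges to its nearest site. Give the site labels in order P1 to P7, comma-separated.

Outer, Outer, Outer, Mid, Mid, South, Mid

P1 → Outer (d²=1930922320.00)
P2 → Outer (d²=629726954.00)
P3 → Outer (d²=23855506.00)
P4 → Mid (d²=41110442.00)
P5 → Mid (d²=6692624.00)
P6 → South (d²=158798650.00)
P7 → Mid (d²=816915712.00)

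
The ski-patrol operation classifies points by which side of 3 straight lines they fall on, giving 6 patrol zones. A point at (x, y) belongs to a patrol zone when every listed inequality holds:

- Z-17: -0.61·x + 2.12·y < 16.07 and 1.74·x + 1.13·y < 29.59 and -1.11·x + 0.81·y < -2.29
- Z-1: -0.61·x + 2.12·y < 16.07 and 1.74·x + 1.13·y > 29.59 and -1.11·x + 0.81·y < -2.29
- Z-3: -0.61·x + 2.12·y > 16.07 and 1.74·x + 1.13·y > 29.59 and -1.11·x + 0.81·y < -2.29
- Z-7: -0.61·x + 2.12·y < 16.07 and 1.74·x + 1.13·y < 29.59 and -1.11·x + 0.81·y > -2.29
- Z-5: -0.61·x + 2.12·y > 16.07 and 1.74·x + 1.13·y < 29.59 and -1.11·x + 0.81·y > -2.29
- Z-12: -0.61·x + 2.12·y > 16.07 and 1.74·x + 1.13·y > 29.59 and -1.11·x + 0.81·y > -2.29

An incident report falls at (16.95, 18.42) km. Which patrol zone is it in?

-0.61·16.95 + 2.12·18.42 = 28.711, which is > 16.07
1.74·16.95 + 1.13·18.42 = 50.308, which is > 29.59
-1.11·16.95 + 0.81·18.42 = -3.894, which is < -2.29
This sign pattern matches Z-3.

Z-3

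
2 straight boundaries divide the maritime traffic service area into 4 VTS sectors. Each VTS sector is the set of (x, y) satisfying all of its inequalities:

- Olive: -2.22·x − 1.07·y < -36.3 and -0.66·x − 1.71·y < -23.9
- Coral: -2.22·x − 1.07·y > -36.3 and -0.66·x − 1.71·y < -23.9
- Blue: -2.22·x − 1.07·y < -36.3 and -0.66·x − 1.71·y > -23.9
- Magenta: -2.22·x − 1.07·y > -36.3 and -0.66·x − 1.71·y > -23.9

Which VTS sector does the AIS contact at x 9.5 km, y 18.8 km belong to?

-2.22·9.5 − 1.07·18.8 = -41.206, which is < -36.3
-0.66·9.5 − 1.71·18.8 = -38.418, which is < -23.9
This sign pattern matches Olive.

Olive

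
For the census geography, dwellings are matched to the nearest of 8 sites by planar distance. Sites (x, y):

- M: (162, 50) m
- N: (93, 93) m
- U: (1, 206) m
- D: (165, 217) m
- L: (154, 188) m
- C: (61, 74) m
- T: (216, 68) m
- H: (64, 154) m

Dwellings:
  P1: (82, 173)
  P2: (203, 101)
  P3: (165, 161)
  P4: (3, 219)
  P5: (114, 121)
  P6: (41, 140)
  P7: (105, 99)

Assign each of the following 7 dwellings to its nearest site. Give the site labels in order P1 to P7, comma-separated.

P1 → H (d²=685.00)
P2 → T (d²=1258.00)
P3 → L (d²=850.00)
P4 → U (d²=173.00)
P5 → N (d²=1225.00)
P6 → H (d²=725.00)
P7 → N (d²=180.00)

H, T, L, U, N, H, N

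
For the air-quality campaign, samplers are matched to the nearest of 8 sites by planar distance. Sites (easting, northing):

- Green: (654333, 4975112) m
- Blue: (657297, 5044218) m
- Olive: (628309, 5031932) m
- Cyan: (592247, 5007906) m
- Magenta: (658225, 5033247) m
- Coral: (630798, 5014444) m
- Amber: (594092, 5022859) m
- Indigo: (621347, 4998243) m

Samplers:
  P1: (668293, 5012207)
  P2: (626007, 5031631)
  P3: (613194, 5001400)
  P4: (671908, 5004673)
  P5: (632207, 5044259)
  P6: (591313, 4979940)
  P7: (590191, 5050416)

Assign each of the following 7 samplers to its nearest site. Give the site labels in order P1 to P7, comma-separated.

P1 → Magenta (d²=544046224.00)
P2 → Olive (d²=5389805.00)
P3 → Indigo (d²=76438058.00)
P4 → Magenta (d²=1003697965.00)
P5 → Olive (d²=167149333.00)
P6 → Cyan (d²=782969512.00)
P7 → Amber (d²=774606050.00)

Magenta, Olive, Indigo, Magenta, Olive, Cyan, Amber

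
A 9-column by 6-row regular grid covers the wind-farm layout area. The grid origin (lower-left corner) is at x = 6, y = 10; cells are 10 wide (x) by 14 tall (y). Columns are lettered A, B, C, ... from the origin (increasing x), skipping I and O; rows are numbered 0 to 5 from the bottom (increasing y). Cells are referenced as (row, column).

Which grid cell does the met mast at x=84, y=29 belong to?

(1, H)

Column index: ⌊(84 − 6) / 10⌋ = ⌊7.800⌋ = 7 → column H
Row offset from origin: ⌊(29 − 10) / 14⌋ = ⌊1.357⌋ = 1 → row 1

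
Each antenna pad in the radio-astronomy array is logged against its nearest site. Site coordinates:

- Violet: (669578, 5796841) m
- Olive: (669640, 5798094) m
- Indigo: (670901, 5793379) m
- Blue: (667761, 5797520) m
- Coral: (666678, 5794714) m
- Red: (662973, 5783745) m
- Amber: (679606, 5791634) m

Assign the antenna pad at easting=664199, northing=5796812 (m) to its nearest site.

Squared distances to each site:
Violet: 28934482.000; Olive: 31248005.000; Indigo: 56702293.000; Blue: 13189108.000; Coral: 10547045.000; Red: 172249565.000; Amber: 264187333.000.
Minimum at Coral.

Coral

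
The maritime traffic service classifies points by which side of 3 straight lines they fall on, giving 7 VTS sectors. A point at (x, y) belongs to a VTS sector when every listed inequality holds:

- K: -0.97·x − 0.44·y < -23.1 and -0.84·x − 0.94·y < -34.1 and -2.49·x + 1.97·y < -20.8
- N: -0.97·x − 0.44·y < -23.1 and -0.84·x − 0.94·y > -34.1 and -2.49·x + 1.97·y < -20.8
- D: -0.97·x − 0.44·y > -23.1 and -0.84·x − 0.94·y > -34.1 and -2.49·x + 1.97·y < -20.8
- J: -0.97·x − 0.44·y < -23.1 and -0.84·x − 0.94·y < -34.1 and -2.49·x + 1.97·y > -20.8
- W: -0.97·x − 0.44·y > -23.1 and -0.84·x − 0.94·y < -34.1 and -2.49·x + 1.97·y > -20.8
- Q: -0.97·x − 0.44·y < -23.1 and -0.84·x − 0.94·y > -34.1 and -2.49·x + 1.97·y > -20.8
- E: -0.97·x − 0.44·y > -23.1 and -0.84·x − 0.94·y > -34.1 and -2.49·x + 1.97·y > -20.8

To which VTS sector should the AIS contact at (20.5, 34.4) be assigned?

J

-0.97·20.5 − 0.44·34.4 = -35.021, which is < -23.1
-0.84·20.5 − 0.94·34.4 = -49.556, which is < -34.1
-2.49·20.5 + 1.97·34.4 = 16.723, which is > -20.8
This sign pattern matches J.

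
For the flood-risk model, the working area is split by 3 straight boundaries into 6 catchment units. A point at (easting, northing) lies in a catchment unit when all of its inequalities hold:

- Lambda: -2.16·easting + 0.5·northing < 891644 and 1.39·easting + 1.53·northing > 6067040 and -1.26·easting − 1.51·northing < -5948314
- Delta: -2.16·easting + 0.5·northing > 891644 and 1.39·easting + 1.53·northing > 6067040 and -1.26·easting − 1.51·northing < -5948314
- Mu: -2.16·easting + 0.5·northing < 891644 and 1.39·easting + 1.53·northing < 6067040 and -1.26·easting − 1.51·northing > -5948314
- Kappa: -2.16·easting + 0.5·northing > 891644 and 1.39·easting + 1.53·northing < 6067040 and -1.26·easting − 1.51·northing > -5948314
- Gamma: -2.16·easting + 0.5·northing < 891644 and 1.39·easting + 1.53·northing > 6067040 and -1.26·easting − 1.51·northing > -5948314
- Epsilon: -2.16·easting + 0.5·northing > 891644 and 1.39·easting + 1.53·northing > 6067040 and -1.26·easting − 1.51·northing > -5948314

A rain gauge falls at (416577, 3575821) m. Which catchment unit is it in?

Mu

-2.16·416577 + 0.5·3575821 = 888104.180, which is < 891644
1.39·416577 + 1.53·3575821 = 6050048.160, which is < 6067040
-1.26·416577 − 1.51·3575821 = -5924376.730, which is > -5948314
This sign pattern matches Mu.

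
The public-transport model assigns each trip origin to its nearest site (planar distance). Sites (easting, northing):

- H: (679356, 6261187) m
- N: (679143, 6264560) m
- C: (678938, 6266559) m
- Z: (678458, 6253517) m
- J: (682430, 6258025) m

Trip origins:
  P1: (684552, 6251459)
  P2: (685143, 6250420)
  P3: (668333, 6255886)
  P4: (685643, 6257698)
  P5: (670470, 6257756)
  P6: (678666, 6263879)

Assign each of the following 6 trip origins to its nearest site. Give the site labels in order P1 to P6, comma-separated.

Z, Z, Z, J, Z, N

P1 → Z (d²=41372200.00)
P2 → Z (d²=54280634.00)
P3 → Z (d²=108127786.00)
P4 → J (d²=10430298.00)
P5 → Z (d²=81777265.00)
P6 → N (d²=691290.00)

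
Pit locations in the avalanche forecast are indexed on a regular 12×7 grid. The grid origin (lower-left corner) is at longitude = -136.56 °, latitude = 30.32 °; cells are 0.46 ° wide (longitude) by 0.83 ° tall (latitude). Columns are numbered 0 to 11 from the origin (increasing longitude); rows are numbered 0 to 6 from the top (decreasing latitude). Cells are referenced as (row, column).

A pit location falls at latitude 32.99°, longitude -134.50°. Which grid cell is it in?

Column index: ⌊(-134.50 − -136.56) / 0.46⌋ = ⌊4.478⌋ = 4
Row offset from origin: ⌊(32.99 − 30.32) / 0.83⌋ = ⌊3.217⌋ = 3 → row 3 (counted from top)

(3, 4)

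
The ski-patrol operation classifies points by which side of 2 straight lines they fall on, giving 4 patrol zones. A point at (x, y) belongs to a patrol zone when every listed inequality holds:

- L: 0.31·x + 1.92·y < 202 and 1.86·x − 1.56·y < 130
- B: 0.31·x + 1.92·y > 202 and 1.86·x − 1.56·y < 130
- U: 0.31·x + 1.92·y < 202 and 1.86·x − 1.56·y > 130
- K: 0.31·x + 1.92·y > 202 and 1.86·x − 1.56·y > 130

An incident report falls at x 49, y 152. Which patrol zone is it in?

0.31·49 + 1.92·152 = 307.030, which is > 202
1.86·49 − 1.56·152 = -145.980, which is < 130
This sign pattern matches B.

B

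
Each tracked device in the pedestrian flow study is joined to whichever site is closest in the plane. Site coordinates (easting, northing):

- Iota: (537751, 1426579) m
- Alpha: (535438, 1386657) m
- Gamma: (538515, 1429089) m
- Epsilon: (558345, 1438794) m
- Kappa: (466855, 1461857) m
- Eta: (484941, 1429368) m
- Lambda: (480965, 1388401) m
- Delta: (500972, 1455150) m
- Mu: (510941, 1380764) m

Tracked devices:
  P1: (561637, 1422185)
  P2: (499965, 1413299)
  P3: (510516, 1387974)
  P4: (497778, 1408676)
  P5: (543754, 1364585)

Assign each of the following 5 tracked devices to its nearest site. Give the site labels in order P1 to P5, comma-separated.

Epsilon, Eta, Mu, Eta, Alpha

P1 → Epsilon (d²=286696145.00)
P2 → Eta (d²=483933337.00)
P3 → Mu (d²=52164725.00)
P4 → Eta (d²=592947433.00)
P5 → Alpha (d²=556329040.00)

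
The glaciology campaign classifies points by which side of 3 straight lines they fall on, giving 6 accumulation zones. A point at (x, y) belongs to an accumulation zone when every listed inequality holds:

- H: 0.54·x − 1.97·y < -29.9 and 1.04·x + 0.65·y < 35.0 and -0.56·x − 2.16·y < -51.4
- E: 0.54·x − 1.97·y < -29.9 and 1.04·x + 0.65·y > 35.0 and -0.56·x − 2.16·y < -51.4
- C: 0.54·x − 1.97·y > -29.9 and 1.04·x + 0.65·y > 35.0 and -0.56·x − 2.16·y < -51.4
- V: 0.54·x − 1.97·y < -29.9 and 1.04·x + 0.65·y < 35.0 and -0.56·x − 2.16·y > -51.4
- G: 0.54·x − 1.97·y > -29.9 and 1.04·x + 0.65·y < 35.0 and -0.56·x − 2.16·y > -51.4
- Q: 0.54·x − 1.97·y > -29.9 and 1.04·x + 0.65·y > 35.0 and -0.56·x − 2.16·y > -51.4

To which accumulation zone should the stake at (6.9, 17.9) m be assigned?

V

0.54·6.9 − 1.97·17.9 = -31.537, which is < -29.9
1.04·6.9 + 0.65·17.9 = 18.811, which is < 35.0
-0.56·6.9 − 2.16·17.9 = -42.528, which is > -51.4
This sign pattern matches V.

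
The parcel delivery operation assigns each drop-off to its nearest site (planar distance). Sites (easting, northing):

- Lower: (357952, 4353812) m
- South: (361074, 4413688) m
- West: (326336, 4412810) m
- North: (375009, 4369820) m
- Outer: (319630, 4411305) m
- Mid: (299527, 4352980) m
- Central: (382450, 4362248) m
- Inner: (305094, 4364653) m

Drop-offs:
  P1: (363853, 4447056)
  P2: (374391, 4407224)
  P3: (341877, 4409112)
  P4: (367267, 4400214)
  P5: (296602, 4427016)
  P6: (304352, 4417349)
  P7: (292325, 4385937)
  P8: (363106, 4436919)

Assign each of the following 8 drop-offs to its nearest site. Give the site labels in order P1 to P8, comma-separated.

P1 → South (d²=1121146265.00)
P2 → South (d²=219125785.00)
P3 → West (d²=255197885.00)
P4 → South (d²=219901925.00)
P5 → Outer (d²=777124305.00)
P6 → Outer (d²=269947220.00)
P7 → Inner (d²=616056017.00)
P8 → South (d²=543808385.00)

South, South, West, South, Outer, Outer, Inner, South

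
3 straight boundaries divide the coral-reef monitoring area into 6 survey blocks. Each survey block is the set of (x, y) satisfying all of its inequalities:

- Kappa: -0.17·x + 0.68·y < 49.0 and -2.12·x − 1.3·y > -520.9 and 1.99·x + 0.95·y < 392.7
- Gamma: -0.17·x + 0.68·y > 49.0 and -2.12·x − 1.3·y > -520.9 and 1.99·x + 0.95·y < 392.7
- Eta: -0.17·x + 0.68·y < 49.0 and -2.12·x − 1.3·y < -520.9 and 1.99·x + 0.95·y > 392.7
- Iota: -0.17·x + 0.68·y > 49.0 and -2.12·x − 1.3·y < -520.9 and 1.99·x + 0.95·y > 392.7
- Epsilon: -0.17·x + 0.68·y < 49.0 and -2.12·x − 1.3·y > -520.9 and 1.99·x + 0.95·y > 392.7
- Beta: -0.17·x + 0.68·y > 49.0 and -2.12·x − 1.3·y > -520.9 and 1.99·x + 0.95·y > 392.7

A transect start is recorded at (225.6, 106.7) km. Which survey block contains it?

Eta

-0.17·225.6 + 0.68·106.7 = 34.204, which is < 49.0
-2.12·225.6 − 1.3·106.7 = -616.982, which is < -520.9
1.99·225.6 + 0.95·106.7 = 550.309, which is > 392.7
This sign pattern matches Eta.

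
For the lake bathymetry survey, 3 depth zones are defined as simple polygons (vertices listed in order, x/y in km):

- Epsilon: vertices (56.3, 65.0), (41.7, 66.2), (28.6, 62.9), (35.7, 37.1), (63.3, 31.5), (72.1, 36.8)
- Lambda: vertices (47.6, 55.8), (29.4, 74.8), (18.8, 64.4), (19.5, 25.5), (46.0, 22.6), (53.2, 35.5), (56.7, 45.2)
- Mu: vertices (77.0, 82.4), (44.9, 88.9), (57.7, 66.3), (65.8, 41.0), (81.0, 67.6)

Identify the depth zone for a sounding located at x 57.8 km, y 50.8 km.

Cast a ray rightward from (57.8, 50.8). For each polygon, the edges (by vertex number in listed order) whose endpoints lie on opposite sides of y = 50.8, where each meets that height, and whether that is right or left of the point:
Epsilon: 3–4 at x≈31.93 (left), 6–1 at x≈64.26 (right) → 1 crossing.
Lambda: 3–4 at x≈19.04 (left), 7–1 at x≈51.89 (left) → 0 crossings.
Mu: 3–4 at x≈62.66 (right), 4–5 at x≈71.40 (right) → 2 crossings.
Only Epsilon has an odd count, so the point is inside Epsilon.

Epsilon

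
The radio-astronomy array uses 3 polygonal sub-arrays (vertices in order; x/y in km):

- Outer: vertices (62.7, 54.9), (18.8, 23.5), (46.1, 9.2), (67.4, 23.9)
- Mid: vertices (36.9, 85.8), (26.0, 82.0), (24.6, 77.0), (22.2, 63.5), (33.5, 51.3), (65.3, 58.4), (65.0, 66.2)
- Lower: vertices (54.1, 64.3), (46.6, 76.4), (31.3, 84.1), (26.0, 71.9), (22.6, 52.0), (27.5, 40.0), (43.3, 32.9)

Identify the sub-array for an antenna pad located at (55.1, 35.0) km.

Cast a ray rightward from (55.1, 35.0). For each polygon, the edges (by vertex number in listed order) whose endpoints lie on opposite sides of y = 35.0, where each meets that height, and whether that is right or left of the point:
Outer: 1–2 at x≈34.88 (left), 4–1 at x≈65.72 (right) → 1 crossing.
Mid: no edge straddles that height → 0 crossings.
Lower: 6–7 at x≈38.63 (left), 7–1 at x≈44.02 (left) → 0 crossings.
Only Outer has an odd count, so the point is inside Outer.

Outer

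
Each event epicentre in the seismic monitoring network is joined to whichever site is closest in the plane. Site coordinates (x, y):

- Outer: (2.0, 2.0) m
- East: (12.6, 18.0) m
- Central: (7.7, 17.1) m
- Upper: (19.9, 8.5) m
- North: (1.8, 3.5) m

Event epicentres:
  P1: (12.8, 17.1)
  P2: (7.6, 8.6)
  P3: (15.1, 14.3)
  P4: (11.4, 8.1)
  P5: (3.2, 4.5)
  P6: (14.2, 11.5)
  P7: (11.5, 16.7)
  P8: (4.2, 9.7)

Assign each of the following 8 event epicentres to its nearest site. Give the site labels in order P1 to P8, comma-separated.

East, North, East, Upper, North, Upper, East, North

P1 → East (d²=0.85)
P2 → North (d²=59.65)
P3 → East (d²=19.94)
P4 → Upper (d²=72.41)
P5 → North (d²=2.96)
P6 → Upper (d²=41.49)
P7 → East (d²=2.90)
P8 → North (d²=44.20)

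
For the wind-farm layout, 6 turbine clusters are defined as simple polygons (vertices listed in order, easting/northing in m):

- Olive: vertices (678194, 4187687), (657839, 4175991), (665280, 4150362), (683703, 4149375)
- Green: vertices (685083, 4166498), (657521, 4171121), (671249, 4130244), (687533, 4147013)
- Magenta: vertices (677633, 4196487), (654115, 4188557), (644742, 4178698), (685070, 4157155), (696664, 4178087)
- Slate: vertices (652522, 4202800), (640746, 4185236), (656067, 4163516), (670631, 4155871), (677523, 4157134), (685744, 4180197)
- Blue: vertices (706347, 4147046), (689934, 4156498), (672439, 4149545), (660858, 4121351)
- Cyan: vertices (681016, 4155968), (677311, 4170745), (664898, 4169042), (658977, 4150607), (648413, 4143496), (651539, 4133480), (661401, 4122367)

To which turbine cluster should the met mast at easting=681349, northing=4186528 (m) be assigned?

Cast a ray rightward from (681349, 4186528). For each polygon, the edges (by vertex number in listed order) whose endpoints lie on opposite sides of northing = 4186528, where each meets that height, and whether that is right or left of the point:
Olive: 1–2 at easting≈676176.9 (left), 4–1 at easting≈678360.7 (left) → 0 crossings.
Green: no edge straddles that height → 0 crossings.
Magenta: 2–3 at easting≈652186.0 (left), 5–1 at easting≈687933.5 (right) → 1 crossing.
Slate: 1–2 at easting≈641612.2 (left), 6–1 at easting≈676438.7 (left) → 0 crossings.
Blue: no edge straddles that height → 0 crossings.
Cyan: no edge straddles that height → 0 crossings.
Only Magenta has an odd count, so the point is inside Magenta.

Magenta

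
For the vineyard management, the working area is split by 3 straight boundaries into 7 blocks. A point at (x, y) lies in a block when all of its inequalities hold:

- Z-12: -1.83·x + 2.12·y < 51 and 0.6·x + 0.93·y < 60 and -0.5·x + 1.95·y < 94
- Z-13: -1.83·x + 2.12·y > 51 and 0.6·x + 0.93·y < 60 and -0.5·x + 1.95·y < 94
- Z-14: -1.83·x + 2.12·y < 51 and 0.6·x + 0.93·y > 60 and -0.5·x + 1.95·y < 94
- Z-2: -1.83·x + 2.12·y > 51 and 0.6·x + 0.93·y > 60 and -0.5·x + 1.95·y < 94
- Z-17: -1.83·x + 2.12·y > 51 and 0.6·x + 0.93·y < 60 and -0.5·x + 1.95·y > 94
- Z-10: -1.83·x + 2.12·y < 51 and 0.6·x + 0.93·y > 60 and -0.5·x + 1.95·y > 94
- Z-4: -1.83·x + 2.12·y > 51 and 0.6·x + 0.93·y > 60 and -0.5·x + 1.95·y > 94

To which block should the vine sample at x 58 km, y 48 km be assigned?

Z-14

-1.83·58 + 2.12·48 = -4.380, which is < 51
0.6·58 + 0.93·48 = 79.440, which is > 60
-0.5·58 + 1.95·48 = 64.600, which is < 94
This sign pattern matches Z-14.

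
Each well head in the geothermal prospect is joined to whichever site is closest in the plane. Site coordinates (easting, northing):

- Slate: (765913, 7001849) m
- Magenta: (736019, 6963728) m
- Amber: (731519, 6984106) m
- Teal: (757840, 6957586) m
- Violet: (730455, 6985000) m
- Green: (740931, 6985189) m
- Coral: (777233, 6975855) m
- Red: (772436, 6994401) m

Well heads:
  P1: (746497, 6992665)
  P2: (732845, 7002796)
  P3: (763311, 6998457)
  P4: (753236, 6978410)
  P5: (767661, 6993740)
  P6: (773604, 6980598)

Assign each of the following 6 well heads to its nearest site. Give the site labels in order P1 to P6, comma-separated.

P1 → Green (d²=86870932.00)
P2 → Violet (d²=322409716.00)
P3 → Slate (d²=18276068.00)
P4 → Green (d²=197367866.00)
P5 → Red (d²=23237546.00)
P6 → Coral (d²=35665690.00)

Green, Violet, Slate, Green, Red, Coral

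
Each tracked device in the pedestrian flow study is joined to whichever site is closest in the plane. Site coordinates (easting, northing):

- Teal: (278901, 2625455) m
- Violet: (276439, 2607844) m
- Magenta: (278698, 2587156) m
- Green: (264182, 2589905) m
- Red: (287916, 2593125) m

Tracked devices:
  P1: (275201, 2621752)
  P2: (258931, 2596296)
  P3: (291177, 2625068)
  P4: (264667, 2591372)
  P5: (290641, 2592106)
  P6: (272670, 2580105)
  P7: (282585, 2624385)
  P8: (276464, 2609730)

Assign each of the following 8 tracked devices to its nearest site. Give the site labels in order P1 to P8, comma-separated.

Teal, Green, Teal, Green, Red, Magenta, Teal, Violet

P1 → Teal (d²=27402209.00)
P2 → Green (d²=68417882.00)
P3 → Teal (d²=150849945.00)
P4 → Green (d²=2387314.00)
P5 → Red (d²=8463986.00)
P6 → Magenta (d²=86053385.00)
P7 → Teal (d²=14716756.00)
P8 → Violet (d²=3557621.00)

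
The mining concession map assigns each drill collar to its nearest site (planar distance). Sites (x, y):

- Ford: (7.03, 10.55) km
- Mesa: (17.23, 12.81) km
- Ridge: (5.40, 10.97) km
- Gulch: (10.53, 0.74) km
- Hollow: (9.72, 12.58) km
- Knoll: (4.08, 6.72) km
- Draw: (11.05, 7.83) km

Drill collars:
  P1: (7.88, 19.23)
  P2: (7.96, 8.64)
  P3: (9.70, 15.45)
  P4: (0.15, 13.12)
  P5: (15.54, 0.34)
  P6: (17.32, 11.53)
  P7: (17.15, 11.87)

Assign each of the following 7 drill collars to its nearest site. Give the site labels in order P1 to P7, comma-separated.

Hollow, Ford, Hollow, Ridge, Gulch, Mesa, Mesa

P1 → Hollow (d²=47.61)
P2 → Ford (d²=4.51)
P3 → Hollow (d²=8.24)
P4 → Ridge (d²=32.18)
P5 → Gulch (d²=25.26)
P6 → Mesa (d²=1.65)
P7 → Mesa (d²=0.89)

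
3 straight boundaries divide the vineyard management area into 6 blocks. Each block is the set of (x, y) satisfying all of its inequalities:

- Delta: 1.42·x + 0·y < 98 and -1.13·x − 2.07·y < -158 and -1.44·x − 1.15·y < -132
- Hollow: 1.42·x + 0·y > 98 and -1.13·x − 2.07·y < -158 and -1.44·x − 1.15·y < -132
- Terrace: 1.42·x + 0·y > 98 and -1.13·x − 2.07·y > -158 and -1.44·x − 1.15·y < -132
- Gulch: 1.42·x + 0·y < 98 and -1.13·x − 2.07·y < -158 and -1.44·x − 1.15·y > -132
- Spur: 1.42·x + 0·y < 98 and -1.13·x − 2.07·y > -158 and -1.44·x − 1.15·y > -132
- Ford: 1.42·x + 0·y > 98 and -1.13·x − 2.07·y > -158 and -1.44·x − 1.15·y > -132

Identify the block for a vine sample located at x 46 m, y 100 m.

1.42·46 + 0·100 = 65.320, which is < 98
-1.13·46 − 2.07·100 = -258.980, which is < -158
-1.44·46 − 1.15·100 = -181.240, which is < -132
This sign pattern matches Delta.

Delta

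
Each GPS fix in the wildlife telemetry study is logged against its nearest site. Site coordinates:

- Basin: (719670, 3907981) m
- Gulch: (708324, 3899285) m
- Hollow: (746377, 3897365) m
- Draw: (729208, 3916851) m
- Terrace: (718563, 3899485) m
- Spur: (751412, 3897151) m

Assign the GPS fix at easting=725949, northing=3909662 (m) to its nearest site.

Squared distances to each site:
Basin: 42251602.000; Gulch: 418322754.000; Hollow: 568519393.000; Draw: 62302802.000; Terrace: 158124325.000; Spur: 804889490.000.
Minimum at Basin.

Basin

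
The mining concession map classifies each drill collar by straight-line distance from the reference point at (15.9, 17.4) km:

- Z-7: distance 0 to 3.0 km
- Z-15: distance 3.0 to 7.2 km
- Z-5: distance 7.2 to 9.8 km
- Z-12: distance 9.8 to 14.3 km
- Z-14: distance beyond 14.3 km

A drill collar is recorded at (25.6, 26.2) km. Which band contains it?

Distance = √((25.6−15.9)² + (26.2−17.4)²) = √(94.090 + 77.440) = 13.097 km.
9.8 ≤ 13.097 < 14.3 → Z-12.

Z-12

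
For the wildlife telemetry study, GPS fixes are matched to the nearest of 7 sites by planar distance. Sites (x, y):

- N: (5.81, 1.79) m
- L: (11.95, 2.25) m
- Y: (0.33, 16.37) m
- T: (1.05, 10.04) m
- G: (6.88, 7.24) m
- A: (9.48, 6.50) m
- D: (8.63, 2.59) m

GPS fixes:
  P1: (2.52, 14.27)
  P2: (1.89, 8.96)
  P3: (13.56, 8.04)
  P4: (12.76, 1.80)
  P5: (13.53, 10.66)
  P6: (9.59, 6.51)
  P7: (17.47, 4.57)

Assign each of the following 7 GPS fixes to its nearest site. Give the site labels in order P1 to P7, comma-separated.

Y, T, A, L, A, A, L

P1 → Y (d²=9.21)
P2 → T (d²=1.87)
P3 → A (d²=19.02)
P4 → L (d²=0.86)
P5 → A (d²=33.71)
P6 → A (d²=0.01)
P7 → L (d²=35.85)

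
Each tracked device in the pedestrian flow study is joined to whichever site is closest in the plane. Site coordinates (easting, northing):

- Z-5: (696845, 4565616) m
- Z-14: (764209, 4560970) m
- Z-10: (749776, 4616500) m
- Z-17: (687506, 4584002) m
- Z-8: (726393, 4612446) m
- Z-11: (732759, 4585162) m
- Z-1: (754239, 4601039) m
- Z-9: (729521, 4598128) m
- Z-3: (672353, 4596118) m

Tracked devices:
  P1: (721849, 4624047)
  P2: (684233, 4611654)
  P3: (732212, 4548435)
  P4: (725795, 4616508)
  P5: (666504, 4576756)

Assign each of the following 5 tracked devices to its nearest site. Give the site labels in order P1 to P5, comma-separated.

P1 → Z-8 (d²=155231137.00)
P2 → Z-3 (d²=382501696.00)
P3 → Z-14 (d²=1180934234.00)
P4 → Z-8 (d²=16857448.00)
P5 → Z-3 (d²=409097845.00)

Z-8, Z-3, Z-14, Z-8, Z-3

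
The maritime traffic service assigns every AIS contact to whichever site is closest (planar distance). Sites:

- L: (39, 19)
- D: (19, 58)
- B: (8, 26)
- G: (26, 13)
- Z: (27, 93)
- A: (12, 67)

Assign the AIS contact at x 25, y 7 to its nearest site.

Squared distances to each site:
L: 340.000; D: 2637.000; B: 650.000; G: 37.000; Z: 7400.000; A: 3769.000.
Minimum at G.

G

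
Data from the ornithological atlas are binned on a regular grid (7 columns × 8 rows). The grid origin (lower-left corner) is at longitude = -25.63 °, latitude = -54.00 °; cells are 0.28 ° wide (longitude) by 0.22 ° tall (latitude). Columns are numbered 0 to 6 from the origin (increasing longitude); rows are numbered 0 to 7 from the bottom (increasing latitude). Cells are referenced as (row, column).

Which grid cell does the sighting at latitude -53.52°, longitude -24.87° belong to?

Column index: ⌊(-24.87 − -25.63) / 0.28⌋ = ⌊2.714⌋ = 2
Row offset from origin: ⌊(-53.52 − -54.00) / 0.22⌋ = ⌊2.182⌋ = 2 → row 2

(2, 2)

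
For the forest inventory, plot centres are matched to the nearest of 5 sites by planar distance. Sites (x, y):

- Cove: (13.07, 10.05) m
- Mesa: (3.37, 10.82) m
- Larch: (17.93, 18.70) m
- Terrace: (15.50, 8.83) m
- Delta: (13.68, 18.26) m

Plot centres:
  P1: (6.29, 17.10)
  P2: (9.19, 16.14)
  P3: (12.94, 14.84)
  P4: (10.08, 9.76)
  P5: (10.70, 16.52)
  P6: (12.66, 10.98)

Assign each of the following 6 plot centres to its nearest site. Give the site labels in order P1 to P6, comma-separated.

P1 → Mesa (d²=47.96)
P2 → Delta (d²=24.65)
P3 → Delta (d²=12.24)
P4 → Cove (d²=9.02)
P5 → Delta (d²=11.91)
P6 → Cove (d²=1.03)

Mesa, Delta, Delta, Cove, Delta, Cove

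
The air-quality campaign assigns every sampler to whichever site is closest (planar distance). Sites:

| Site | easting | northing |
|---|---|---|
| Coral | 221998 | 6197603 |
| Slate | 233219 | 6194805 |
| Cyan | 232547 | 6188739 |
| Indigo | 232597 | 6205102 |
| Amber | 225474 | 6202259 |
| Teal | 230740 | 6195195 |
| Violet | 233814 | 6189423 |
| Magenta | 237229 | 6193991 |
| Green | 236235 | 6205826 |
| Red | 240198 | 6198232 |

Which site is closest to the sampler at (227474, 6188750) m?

Squared distances to each site:
Coral: 108362185.000; Slate: 69668050.000; Cyan: 25735450.000; Indigo: 293633033.000; Amber: 186493081.000; Teal: 52204781.000; Violet: 40648529.000; Magenta: 122628106.000; Green: 368344897.000; Red: 251808500.000.
Minimum at Cyan.

Cyan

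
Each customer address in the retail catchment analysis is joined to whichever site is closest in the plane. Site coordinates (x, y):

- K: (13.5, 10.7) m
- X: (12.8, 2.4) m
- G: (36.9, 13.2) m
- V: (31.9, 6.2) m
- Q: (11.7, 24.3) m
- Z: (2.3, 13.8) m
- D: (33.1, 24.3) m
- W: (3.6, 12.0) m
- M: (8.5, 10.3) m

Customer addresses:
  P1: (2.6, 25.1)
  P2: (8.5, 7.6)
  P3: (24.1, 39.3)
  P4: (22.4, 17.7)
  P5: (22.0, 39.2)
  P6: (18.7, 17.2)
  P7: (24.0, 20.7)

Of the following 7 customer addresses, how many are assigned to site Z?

0

P1 → Q
P2 → M
P3 → D
P4 → K
P5 → Q
P6 → K
P7 → D
0 of the 7 go to Z.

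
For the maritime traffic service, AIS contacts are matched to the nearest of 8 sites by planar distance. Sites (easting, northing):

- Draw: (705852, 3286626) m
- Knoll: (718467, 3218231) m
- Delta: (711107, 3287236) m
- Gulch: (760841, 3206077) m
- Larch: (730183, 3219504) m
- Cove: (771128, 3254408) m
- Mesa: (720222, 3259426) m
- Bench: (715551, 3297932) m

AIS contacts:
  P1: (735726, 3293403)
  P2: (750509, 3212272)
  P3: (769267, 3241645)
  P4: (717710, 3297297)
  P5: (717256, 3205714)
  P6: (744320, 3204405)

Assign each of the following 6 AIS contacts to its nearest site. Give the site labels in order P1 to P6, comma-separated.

Bench, Gulch, Cove, Bench, Knoll, Gulch

P1 → Bench (d²=427542466.00)
P2 → Gulch (d²=145128249.00)
P3 → Cove (d²=166357490.00)
P4 → Bench (d²=5064506.00)
P5 → Knoll (d²=158141810.00)
P6 → Gulch (d²=275739025.00)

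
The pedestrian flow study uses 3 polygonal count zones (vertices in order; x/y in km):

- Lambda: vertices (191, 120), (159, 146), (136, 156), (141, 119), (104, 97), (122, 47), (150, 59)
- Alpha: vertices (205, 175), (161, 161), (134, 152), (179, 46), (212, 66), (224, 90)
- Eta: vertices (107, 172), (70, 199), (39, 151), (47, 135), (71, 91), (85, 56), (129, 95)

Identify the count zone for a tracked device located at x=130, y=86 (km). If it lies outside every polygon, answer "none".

Cast a ray rightward from (130, 86). For each polygon, the edges (by vertex number in listed order) whose endpoints lie on opposite sides of y = 86, where each meets that height, and whether that is right or left of the point:
Lambda: 5–6 at x≈108.0 (left), 7–1 at x≈168.1 (right) → 1 crossing.
Alpha: 3–4 at x≈162.0 (right), 5–6 at x≈222.0 (right) → 2 crossings.
Eta: 5–6 at x≈73.0 (left), 6–7 at x≈118.8 (left) → 0 crossings.
Only Lambda has an odd count, so the point is inside Lambda.

Lambda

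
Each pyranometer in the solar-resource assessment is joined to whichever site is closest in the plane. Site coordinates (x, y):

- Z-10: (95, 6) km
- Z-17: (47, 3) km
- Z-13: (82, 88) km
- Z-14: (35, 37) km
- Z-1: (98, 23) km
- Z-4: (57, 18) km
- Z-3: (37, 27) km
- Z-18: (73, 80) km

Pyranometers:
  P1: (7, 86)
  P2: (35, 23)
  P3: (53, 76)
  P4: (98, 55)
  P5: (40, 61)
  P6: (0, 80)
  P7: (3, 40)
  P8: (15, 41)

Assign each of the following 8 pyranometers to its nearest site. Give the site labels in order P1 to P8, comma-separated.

P1 → Z-14 (d²=3185.00)
P2 → Z-3 (d²=20.00)
P3 → Z-18 (d²=416.00)
P4 → Z-1 (d²=1024.00)
P5 → Z-14 (d²=601.00)
P6 → Z-14 (d²=3074.00)
P7 → Z-14 (d²=1033.00)
P8 → Z-14 (d²=416.00)

Z-14, Z-3, Z-18, Z-1, Z-14, Z-14, Z-14, Z-14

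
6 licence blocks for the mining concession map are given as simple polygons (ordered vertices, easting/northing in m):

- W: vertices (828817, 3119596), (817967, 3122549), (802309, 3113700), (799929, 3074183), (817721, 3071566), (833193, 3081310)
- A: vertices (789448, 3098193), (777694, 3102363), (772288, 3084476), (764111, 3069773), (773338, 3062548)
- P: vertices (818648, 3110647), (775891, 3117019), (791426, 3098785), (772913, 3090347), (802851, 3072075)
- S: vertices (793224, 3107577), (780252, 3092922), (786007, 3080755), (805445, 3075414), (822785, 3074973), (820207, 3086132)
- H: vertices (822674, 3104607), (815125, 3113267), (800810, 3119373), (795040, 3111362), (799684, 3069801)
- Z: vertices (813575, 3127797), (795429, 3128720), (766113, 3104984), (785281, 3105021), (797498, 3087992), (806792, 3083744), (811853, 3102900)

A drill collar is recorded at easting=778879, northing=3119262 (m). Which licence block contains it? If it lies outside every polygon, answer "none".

none

Cast a ray rightward from (778879, 3119262). For each polygon, the edges (by vertex number in listed order) whose endpoints lie on opposite sides of northing = 3119262, where each meets that height, and whether that is right or left of the point:
W: 2–3 at easting≈812150.8 (right), 6–1 at easting≈828855.2 (right) → 2 crossings.
A: no edge straddles that height → 0 crossings.
P: no edge straddles that height → 0 crossings.
S: no edge straddles that height → 0 crossings.
H: 2–3 at easting≈801070.2 (right), 3–4 at easting≈800730.1 (right) → 2 crossings.
Z: 2–3 at easting≈783747.6 (right), 7–1 at easting≈812984.7 (right) → 2 crossings.
All counts are even, so the point lies outside every listed polygon.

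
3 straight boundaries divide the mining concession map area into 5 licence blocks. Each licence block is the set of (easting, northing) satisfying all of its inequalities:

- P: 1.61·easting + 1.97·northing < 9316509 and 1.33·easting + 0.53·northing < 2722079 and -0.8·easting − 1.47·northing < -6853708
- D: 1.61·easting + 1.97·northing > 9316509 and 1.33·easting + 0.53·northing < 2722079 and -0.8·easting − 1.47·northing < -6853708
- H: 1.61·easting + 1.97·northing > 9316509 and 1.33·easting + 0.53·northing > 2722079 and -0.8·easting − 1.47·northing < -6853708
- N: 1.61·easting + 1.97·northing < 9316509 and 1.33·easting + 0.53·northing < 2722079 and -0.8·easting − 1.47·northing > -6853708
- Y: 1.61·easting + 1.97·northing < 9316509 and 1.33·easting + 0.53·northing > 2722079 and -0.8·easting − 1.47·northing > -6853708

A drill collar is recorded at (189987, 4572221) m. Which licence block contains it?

P

1.61·189987 + 1.97·4572221 = 9313154.440, which is < 9316509
1.33·189987 + 0.53·4572221 = 2675959.840, which is < 2722079
-0.8·189987 − 1.47·4572221 = -6873154.470, which is < -6853708
This sign pattern matches P.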